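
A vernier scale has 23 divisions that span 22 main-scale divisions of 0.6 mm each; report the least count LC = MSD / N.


LC = MSD / n_div
= 0.6 / 23
= 0.0261

0.0261


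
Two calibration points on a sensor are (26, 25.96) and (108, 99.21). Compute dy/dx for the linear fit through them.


slope = (y2 - y1) / (x2 - x1)
= (99.21 - 25.96) / (108 - 26)
= 73.2500 / 82
= 0.8933

0.8933


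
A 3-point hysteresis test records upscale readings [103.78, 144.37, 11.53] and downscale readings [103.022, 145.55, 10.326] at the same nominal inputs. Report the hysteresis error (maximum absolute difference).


|103.78 - 103.022| = 0.7580
|144.37 - 145.55| = 1.1800
|11.53 - 10.326| = 1.2040
hysteresis = max(diffs) = 1.2040

1.2040


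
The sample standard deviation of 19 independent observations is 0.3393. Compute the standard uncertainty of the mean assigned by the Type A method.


u_A = s / sqrt(n)
u_A = 0.3393 / sqrt(19)
u_A = 0.3393 / 4.3588989
u_A = 0.0778

0.0778


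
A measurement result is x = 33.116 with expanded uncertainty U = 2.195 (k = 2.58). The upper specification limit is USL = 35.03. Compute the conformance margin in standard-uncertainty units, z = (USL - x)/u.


u = U / k = 2.195 / 2.58 = 0.85077519
margin = |USL - x| = |35.03 - 33.116| = 1.914
z = margin / u = 1.914 / 0.85077519
z = 2.2497

2.2497


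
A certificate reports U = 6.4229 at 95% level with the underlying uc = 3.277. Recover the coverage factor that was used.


k = U / uc
k = 6.4229 / 3.277
k = 1.96

1.96


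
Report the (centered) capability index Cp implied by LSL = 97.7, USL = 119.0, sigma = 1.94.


Cp = (USL - LSL) / (6 * sigma)
= (119.0 - 97.7) / (6 * 1.94)
= 21.3000 / 11.6400
= 1.8299

1.8299


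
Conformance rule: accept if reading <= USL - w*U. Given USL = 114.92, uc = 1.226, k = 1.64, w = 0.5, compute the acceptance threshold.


U = k * uc = 1.64 * 1.226 = 2.01064
guard band g = w * U = 0.5 * 2.01064 = 1.00532
AL = USL - g = 114.92 - 1.00532
AL = 113.9147

113.9147


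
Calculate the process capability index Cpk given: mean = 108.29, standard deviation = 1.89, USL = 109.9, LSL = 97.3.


Cpu = (USL - mean) / (3*sigma) = (109.9 - 108.29) / (3*1.89) = 0.2840
Cpl = (mean - LSL) / (3*sigma) = (108.29 - 97.3) / (3*1.89) = 1.9383
Cpk = min(Cpu, Cpl) = 0.2840

0.2840


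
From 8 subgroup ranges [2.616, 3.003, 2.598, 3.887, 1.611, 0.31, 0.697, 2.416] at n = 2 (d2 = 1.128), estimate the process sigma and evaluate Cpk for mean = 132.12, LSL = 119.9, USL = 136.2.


R_bar = (2.616 + 3.003 + 2.598 + 3.887 + 1.611 + 0.31 + 0.697 + 2.416) / 8 = 2.14225
sigma = R_bar / d2 = 2.14225 / 1.128 = 1.8991578
Cp = (USL - LSL)/(6*sigma) = (136.2 - 119.9)/(6*1.8991578) = 1.4305
Cpu = (136.2 - 132.12)/(3*1.8991578) = 0.7161
Cpl = (132.12 - 119.9)/(3*1.8991578) = 2.1448
Cpk = min(Cpu, Cpl) = 0.7161

0.7161


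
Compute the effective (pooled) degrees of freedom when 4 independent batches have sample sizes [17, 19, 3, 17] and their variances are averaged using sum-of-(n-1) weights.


nu = sum_i (n_i - 1)
nu = ((17 - 1) + (19 - 1) + (3 - 1) + (17 - 1))
nu = 16 + 18 + 2 + 16
nu = 52

52


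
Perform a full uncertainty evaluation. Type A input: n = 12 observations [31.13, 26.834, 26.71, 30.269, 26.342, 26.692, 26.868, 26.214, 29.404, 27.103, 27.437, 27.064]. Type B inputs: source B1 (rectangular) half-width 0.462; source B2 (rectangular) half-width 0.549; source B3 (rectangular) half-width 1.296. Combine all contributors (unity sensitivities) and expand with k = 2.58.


mean = (31.13 + 26.834 + 26.71 + 30.269 + 26.342 + 26.692 + 26.868 + 26.214 + 29.404 + 27.103 + 27.437 + 27.064) / 12 = 27.67225
s = sqrt(sum((x - mean)^2)/(n-1)) = 1.6398396
u_A = s / sqrt(n) = 1.6398396 / sqrt(12) = 0.47338092
u_B1 = 0.462 / sqrt(3) = 0.26673582
u_B2 = 0.549 / sqrt(3) = 0.3169653
u_B3 = 1.296 / sqrt(3) = 0.74824595
uc = sqrt(0.47338092^2 + 0.26673582^2 + 0.3169653^2 + 0.74824595^2) = 0.97753593
U = k * uc = 2.58 * 0.97753593
U = 2.5220

2.5220


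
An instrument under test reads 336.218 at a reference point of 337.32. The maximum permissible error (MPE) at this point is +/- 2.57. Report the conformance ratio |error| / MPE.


e = indication - reference = 336.218 - 337.32 = -1.1020
|e| = 1.1020
ratio = |e| / MPE = 1.1020 / 2.57
ratio = 0.4288

0.4288


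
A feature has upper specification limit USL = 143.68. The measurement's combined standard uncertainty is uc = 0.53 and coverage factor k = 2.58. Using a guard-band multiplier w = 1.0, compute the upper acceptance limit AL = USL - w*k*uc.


U = k * uc = 2.58 * 0.53 = 1.3674
guard band g = w * U = 1.0 * 1.3674 = 1.3674
AL = USL - g = 143.68 - 1.3674
AL = 142.3126

142.3126


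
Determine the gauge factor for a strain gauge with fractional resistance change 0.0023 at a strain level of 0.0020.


GF = (dR/R) / epsilon
= 0.0023 / 0.0020
= 1.1500

1.1500


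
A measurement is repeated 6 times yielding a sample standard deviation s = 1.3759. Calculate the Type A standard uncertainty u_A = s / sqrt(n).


u_A = s / sqrt(n)
u_A = 1.3759 / sqrt(6)
u_A = 1.3759 / 2.4494897
u_A = 0.5617

0.5617


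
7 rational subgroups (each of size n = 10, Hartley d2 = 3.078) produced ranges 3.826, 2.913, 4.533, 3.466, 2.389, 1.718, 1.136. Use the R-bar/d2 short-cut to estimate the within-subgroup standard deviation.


R_bar = (3.826 + 2.913 + 4.533 + 3.466 + 2.389 + 1.718 + 1.136) / 7
R_bar = 19.981 / 7 = 2.8544286
sigma_hat = R_bar / d2 = 2.8544286 / 3.078 = 0.9274

0.9274


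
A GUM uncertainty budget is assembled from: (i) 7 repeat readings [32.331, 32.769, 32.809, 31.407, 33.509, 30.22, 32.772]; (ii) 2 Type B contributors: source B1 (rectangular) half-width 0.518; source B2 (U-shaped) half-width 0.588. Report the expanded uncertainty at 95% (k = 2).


mean = (32.331 + 32.769 + 32.809 + 31.407 + 33.509 + 30.22 + 32.772) / 7 = 32.25957143
s = sqrt(sum((x - mean)^2)/(n-1)) = 1.1012777
u_A = s / sqrt(n) = 1.1012777 / sqrt(7) = 0.41624385
u_B1 = 0.518 / sqrt(3) = 0.29906744
u_B2 = 0.588 / sqrt(2) = 0.41577879
uc = sqrt(0.41624385^2 + 0.29906744^2 + 0.41577879^2) = 0.659979
U = k * uc = 2 * 0.659979
U = 1.3200

1.3200


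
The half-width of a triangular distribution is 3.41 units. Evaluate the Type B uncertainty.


u_B = half_width / sqrt(6)
u_B = 3.41 / 2.4494897
u_B = 1.3921

1.3921


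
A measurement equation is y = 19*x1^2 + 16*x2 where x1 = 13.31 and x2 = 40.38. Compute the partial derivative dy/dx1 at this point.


y = 19*x1^2 + 16*x2
dy/dx1 = 2*19*x1
Evaluate at x1 = 13.31: c1 = 38 * 13.31
c1 = 505.7800

505.7800


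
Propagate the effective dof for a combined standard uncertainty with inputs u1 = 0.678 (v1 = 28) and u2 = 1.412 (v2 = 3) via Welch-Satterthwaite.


uc = sqrt(u1^2 + u2^2) = sqrt(0.678^2 + 1.412^2) = 1.5663422
v_eff = uc^4 / (u1^4/v1 + u2^4/v2)
= 1.5663422^4 / (0.678^4/28 + 1.412^4/3)
= 6.0193084 / 1.3325518
v_eff = 4.5171

4.5171


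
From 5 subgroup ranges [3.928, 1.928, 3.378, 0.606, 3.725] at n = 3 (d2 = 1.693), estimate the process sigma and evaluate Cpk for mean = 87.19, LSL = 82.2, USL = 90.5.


R_bar = (3.928 + 1.928 + 3.378 + 0.606 + 3.725) / 5 = 2.713
sigma = R_bar / d2 = 2.713 / 1.693 = 1.6024808
Cp = (USL - LSL)/(6*sigma) = (90.5 - 82.2)/(6*1.6024808) = 0.8632
Cpu = (90.5 - 87.19)/(3*1.6024808) = 0.6885
Cpl = (87.19 - 82.2)/(3*1.6024808) = 1.0380
Cpk = min(Cpu, Cpl) = 0.6885

0.6885


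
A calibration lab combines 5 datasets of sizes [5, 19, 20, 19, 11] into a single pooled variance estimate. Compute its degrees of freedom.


nu = sum_i (n_i - 1)
nu = ((5 - 1) + (19 - 1) + (20 - 1) + (19 - 1) + (11 - 1))
nu = 4 + 18 + 19 + 18 + 10
nu = 69

69


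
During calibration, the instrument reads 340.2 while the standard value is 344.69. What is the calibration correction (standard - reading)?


Correction = standard - reading
= 344.69 - 340.2
= 4.4900

4.4900


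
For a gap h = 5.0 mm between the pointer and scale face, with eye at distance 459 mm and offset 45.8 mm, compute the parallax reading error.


error = h * offset / d
= 5.0 * 45.8 / 459
= 0.4989

0.4989


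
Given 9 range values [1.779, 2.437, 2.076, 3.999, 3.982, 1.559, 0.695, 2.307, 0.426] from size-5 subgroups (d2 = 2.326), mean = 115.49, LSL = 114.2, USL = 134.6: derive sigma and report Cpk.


R_bar = (1.779 + 2.437 + 2.076 + 3.999 + 3.982 + 1.559 + 0.695 + 2.307 + 0.426) / 9 = 2.14
sigma = R_bar / d2 = 2.14 / 2.326 = 0.92003439
Cp = (USL - LSL)/(6*sigma) = (134.6 - 114.2)/(6*0.92003439) = 3.6955
Cpu = (134.6 - 115.49)/(3*0.92003439) = 6.9237
Cpl = (115.49 - 114.2)/(3*0.92003439) = 0.4674
Cpk = min(Cpu, Cpl) = 0.4674

0.4674


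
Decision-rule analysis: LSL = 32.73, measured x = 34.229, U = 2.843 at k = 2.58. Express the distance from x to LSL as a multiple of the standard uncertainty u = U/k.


u = U / k = 2.843 / 2.58 = 1.101938
margin = |LSL - x| = |32.73 - 34.229| = 1.499
z = margin / u = 1.499 / 1.101938
z = 1.3603

1.3603


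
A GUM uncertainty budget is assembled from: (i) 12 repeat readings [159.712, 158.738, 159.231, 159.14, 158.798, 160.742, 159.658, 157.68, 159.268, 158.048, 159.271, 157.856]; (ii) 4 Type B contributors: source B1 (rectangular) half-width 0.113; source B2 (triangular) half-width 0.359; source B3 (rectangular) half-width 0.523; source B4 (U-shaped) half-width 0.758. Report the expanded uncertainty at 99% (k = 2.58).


mean = (159.712 + 158.738 + 159.231 + 159.14 + 158.798 + 160.742 + 159.658 + 157.68 + 159.268 + 158.048 + 159.271 + 157.856) / 12 = 159.0118333
s = sqrt(sum((x - mean)^2)/(n-1)) = 0.86644024
u_A = s / sqrt(n) = 0.86644024 / sqrt(12) = 0.25011975
u_B1 = 0.113 / sqrt(3) = 0.06524058
u_B2 = 0.359 / sqrt(6) = 0.14656114
u_B3 = 0.523 / sqrt(3) = 0.30195419
u_B4 = 0.758 / sqrt(2) = 0.53598694
uc = sqrt(0.25011975^2 + 0.06524058^2 + 0.14656114^2 + 0.30195419^2 + 0.53598694^2) = 0.6831945
U = k * uc = 2.58 * 0.6831945
U = 1.7626

1.7626


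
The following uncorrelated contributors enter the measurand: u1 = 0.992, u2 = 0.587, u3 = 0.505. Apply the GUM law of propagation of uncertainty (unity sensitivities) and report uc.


uc = sqrt(0.992^2 + 0.587^2 + 0.505^2)
uc = sqrt(1.583658)
uc = 1.2584

1.2584


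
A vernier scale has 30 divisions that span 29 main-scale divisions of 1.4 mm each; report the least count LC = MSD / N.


LC = MSD / n_div
= 1.4 / 30
= 0.0467

0.0467


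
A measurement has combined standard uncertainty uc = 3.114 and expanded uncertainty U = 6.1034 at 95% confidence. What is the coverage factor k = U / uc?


k = U / uc
k = 6.1034 / 3.114
k = 1.96

1.96


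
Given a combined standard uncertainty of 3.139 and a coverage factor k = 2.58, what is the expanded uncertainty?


U = k * uc
U = 2.58 * 3.139
U = 8.0986

8.0986


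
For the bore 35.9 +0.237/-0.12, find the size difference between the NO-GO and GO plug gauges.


GO = nominal - lower_tol (smallest hole = maximum material condition)
GO = 35.9 - 0.12 = 35.78
NO-GO = nominal + upper_tol (largest hole = least material condition)
NO-GO = 35.9 + 0.237 = 36.137
spread = NO-GO - GO = 36.137 - 35.78 = 0.3570

0.3570


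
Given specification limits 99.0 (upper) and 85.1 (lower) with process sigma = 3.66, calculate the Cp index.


Cp = (USL - LSL) / (6 * sigma)
= (99.0 - 85.1) / (6 * 3.66)
= 13.9000 / 21.9600
= 0.6330

0.6330


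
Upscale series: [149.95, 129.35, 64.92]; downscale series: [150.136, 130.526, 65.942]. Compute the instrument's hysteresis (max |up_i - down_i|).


|149.95 - 150.136| = 0.1860
|129.35 - 130.526| = 1.1760
|64.92 - 65.942| = 1.0220
hysteresis = max(diffs) = 1.1760

1.1760


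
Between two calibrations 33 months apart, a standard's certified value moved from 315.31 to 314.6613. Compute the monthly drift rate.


rate = (v2 - v1) / months
= (314.6613 - 315.31) / 33
= -0.6487 / 33
= -0.0197

-0.0197


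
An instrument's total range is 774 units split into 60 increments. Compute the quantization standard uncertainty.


resolution = range / divisions
resolution = 774 / 60 = 12.9
u_res = resolution / (2*sqrt(3))
u_res = 12.9 / 3.4641016
u_res = 3.7239

3.7239


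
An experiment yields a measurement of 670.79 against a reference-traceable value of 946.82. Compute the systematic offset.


Systematic error = measured - true
= 670.79 - 946.82
= -276.0300

-276.0300


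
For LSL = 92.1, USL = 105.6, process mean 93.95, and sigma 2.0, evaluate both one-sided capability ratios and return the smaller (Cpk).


Cpu = (USL - mean) / (3*sigma) = (105.6 - 93.95) / (3*2.0) = 1.9417
Cpl = (mean - LSL) / (3*sigma) = (93.95 - 92.1) / (3*2.0) = 0.3083
Cpk = min(Cpu, Cpl) = 0.3083

0.3083


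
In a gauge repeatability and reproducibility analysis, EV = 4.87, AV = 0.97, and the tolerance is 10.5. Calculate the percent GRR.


GRR = sqrt(EV^2 + AV^2) = sqrt(4.87^2 + 0.97^2) = 4.9656621
%GRR = GRR / tol * 100 = 4.9656621 / 10.5 * 100
%GRR = 47.2920

47.2920


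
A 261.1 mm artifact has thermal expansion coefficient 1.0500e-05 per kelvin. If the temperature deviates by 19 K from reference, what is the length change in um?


dL = L * alpha * dT
= 261.1 * 1.0500e-05 * 19
= 0.0520894 mm
dL_um = 0.0520894 * 1000 = 52.0894 um

52.0894


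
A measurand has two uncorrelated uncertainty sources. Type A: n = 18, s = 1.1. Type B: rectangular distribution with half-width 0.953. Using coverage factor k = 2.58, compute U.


u_A = s / sqrt(n) = 1.1 / sqrt(18) = 0.25927249
u_B = half_width / sqrt(3) = 0.953 / sqrt(3) = 0.55021481
uc = sqrt(u_A^2 + u_B^2) = sqrt(0.25927249^2 + 0.55021481^2) = 0.60824219
U = k * uc = 2.58 * 0.60824219
U = 1.5693

1.5693


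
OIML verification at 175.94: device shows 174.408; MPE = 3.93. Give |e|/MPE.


e = indication - reference = 174.408 - 175.94 = -1.5320
|e| = 1.5320
ratio = |e| / MPE = 1.5320 / 3.93
ratio = 0.3898

0.3898


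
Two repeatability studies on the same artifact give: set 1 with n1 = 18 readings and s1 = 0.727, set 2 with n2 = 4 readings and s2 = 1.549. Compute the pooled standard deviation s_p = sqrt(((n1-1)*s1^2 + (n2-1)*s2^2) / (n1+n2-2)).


s_p = sqrt(((n1-1)*s1^2 + (n2-1)*s2^2) / (n1+n2-2))
numerator = (18-1)*0.727^2 + (4-1)*1.549^2 = 8.984993 + 7.198203 = 16.183196
denominator = 18 + 4 - 2 = 20
s_p^2 = 16.183196 / 20 = 0.8091598
s_p = sqrt(0.8091598) = 0.8995

0.8995


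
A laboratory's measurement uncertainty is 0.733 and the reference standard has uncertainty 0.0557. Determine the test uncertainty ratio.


TUR = u_lab / u_ref
= 0.733 / 0.0557
= 13.1598

13.1598


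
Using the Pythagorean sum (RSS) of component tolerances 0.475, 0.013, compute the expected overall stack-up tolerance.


RSS = sqrt(0.475^2 + 0.013^2)
= sqrt(0.225794)
= 0.4752

0.4752


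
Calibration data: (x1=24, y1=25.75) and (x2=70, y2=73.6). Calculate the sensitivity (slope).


slope = (y2 - y1) / (x2 - x1)
= (73.6 - 25.75) / (70 - 24)
= 47.8500 / 46
= 1.0402

1.0402


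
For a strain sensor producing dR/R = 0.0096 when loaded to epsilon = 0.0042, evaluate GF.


GF = (dR/R) / epsilon
= 0.0096 / 0.0042
= 2.2857

2.2857


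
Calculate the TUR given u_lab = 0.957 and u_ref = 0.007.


TUR = u_lab / u_ref
= 0.957 / 0.007
= 136.7143

136.7143


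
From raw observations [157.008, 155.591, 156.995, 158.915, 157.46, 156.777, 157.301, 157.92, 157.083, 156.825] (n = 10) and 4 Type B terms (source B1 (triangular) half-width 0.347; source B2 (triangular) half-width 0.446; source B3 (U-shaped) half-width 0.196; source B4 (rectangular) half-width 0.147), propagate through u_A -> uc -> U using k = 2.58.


mean = (157.008 + 155.591 + 156.995 + 158.915 + 157.46 + 156.777 + 157.301 + 157.92 + 157.083 + 156.825) / 10 = 157.1875
s = sqrt(sum((x - mean)^2)/(n-1)) = 0.85224387
u_A = s / sqrt(n) = 0.85224387 / sqrt(10) = 0.26950318
u_B1 = 0.347 / sqrt(6) = 0.14166216
u_B2 = 0.446 / sqrt(6) = 0.18207874
u_B3 = 0.196 / sqrt(2) = 0.13859293
u_B4 = 0.147 / sqrt(3) = 0.08487049
uc = sqrt(0.26950318^2 + 0.14166216^2 + 0.18207874^2 + 0.13859293^2 + 0.08487049^2) = 0.39020994
U = k * uc = 2.58 * 0.39020994
U = 1.0067

1.0067


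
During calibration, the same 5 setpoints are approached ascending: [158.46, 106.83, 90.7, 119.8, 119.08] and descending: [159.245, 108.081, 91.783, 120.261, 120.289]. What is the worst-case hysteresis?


|158.46 - 159.245| = 0.7850
|106.83 - 108.081| = 1.2510
|90.7 - 91.783| = 1.0830
|119.8 - 120.261| = 0.4610
|119.08 - 120.289| = 1.2090
hysteresis = max(diffs) = 1.2510

1.2510


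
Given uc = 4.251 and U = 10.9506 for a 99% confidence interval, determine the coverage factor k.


k = U / uc
k = 10.9506 / 4.251
k = 2.576

2.576


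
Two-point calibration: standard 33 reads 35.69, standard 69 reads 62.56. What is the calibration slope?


slope = (y2 - y1) / (x2 - x1)
= (62.56 - 35.69) / (69 - 33)
= 26.8700 / 36
= 0.7464

0.7464


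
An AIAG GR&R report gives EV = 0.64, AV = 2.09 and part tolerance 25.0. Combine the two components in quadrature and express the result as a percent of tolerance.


GRR = sqrt(EV^2 + AV^2) = sqrt(0.64^2 + 2.09^2) = 2.185795
%GRR = GRR / tol * 100 = 2.185795 / 25.0 * 100
%GRR = 8.7432

8.7432


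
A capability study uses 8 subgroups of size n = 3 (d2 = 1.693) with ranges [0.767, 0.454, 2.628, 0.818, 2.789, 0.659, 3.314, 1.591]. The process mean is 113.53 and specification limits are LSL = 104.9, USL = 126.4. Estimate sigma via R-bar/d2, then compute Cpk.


R_bar = (0.767 + 0.454 + 2.628 + 0.818 + 2.789 + 0.659 + 3.314 + 1.591) / 8 = 1.6275
sigma = R_bar / d2 = 1.6275 / 1.693 = 0.96131128
Cp = (USL - LSL)/(6*sigma) = (126.4 - 104.9)/(6*0.96131128) = 3.7275
Cpu = (126.4 - 113.53)/(3*0.96131128) = 4.4627
Cpl = (113.53 - 104.9)/(3*0.96131128) = 2.9924
Cpk = min(Cpu, Cpl) = 2.9924

2.9924


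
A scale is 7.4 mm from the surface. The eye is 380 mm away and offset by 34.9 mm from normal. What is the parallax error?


error = h * offset / d
= 7.4 * 34.9 / 380
= 0.6796

0.6796


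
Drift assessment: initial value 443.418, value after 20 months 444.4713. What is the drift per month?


rate = (v2 - v1) / months
= (444.4713 - 443.418) / 20
= 1.0533 / 20
= 0.0527

0.0527


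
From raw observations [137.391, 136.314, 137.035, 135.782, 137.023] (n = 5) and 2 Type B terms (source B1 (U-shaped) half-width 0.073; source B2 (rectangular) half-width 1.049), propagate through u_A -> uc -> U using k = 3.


mean = (137.391 + 136.314 + 137.035 + 135.782 + 137.023) / 5 = 136.709
s = sqrt(sum((x - mean)^2)/(n-1)) = 0.64910515
u_A = s / sqrt(n) = 0.64910515 / sqrt(5) = 0.29028865
u_B1 = 0.073 / sqrt(2) = 0.051618795
u_B2 = 1.049 / sqrt(3) = 0.60564043
uc = sqrt(0.29028865^2 + 0.051618795^2 + 0.60564043^2) = 0.67359656
U = k * uc = 3 * 0.67359656
U = 2.0208

2.0208


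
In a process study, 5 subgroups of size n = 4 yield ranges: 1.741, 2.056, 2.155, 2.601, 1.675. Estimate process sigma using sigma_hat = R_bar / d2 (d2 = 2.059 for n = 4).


R_bar = (1.741 + 2.056 + 2.155 + 2.601 + 1.675) / 5
R_bar = 10.228 / 5 = 2.0456
sigma_hat = R_bar / d2 = 2.0456 / 2.059 = 0.9935

0.9935


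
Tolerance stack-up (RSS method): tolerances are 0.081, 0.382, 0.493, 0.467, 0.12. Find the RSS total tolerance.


RSS = sqrt(0.081^2 + 0.382^2 + 0.493^2 + 0.467^2 + 0.12^2)
= sqrt(0.628023)
= 0.7925

0.7925


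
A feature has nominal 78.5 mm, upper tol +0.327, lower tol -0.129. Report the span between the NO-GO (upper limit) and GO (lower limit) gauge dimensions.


GO = nominal - lower_tol (smallest hole = maximum material condition)
GO = 78.5 - 0.129 = 78.371
NO-GO = nominal + upper_tol (largest hole = least material condition)
NO-GO = 78.5 + 0.327 = 78.827
spread = NO-GO - GO = 78.827 - 78.371 = 0.4560

0.4560


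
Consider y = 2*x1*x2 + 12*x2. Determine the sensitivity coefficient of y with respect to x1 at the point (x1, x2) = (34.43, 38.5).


y = 2*x1*x2 + 12*x2
dy/dx1 = 2*x2
Evaluate at x2 = 38.5: c1 = 2 * 38.5
c1 = 77.0000

77.0000


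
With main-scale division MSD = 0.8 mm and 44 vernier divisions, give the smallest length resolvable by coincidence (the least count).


LC = MSD / n_div
= 0.8 / 44
= 0.0182

0.0182


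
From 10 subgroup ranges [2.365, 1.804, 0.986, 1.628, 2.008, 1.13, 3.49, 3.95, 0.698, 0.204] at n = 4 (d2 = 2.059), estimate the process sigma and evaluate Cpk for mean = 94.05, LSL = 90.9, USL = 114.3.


R_bar = (2.365 + 1.804 + 0.986 + 1.628 + 2.008 + 1.13 + 3.49 + 3.95 + 0.698 + 0.204) / 10 = 1.8263
sigma = R_bar / d2 = 1.8263 / 2.059 = 0.88698397
Cp = (USL - LSL)/(6*sigma) = (114.3 - 90.9)/(6*0.88698397) = 4.3969
Cpu = (114.3 - 94.05)/(3*0.88698397) = 7.6101
Cpl = (94.05 - 90.9)/(3*0.88698397) = 1.1838
Cpk = min(Cpu, Cpl) = 1.1838

1.1838


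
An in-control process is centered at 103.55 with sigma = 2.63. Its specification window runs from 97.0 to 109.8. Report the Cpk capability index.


Cpu = (USL - mean) / (3*sigma) = (109.8 - 103.55) / (3*2.63) = 0.7921
Cpl = (mean - LSL) / (3*sigma) = (103.55 - 97.0) / (3*2.63) = 0.8302
Cpk = min(Cpu, Cpl) = 0.7921

0.7921


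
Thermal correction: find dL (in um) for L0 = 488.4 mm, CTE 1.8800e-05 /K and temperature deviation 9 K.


dL = L * alpha * dT
= 488.4 * 1.8800e-05 * 9
= 0.0826373 mm
dL_um = 0.0826373 * 1000 = 82.6373 um

82.6373


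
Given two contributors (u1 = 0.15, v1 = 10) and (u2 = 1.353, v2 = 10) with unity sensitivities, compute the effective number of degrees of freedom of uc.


uc = sqrt(u1^2 + u2^2) = sqrt(0.15^2 + 1.353^2) = 1.3612895
v_eff = uc^4 / (u1^4/v1 + u2^4/v2)
= 1.3612895^4 / (0.15^4/10 + 1.353^4/10)
= 3.4340133 / 0.33516356
v_eff = 10.2458

10.2458


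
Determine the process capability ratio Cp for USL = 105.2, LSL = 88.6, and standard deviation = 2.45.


Cp = (USL - LSL) / (6 * sigma)
= (105.2 - 88.6) / (6 * 2.45)
= 16.6000 / 14.7000
= 1.1293

1.1293


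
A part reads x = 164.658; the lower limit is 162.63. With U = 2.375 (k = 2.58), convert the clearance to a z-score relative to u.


u = U / k = 2.375 / 2.58 = 0.92054264
margin = |LSL - x| = |162.63 - 164.658| = 2.028
z = margin / u = 2.028 / 0.92054264
z = 2.2030

2.2030


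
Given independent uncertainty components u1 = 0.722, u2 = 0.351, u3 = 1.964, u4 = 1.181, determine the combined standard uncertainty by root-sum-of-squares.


uc = sqrt(0.722^2 + 0.351^2 + 1.964^2 + 1.181^2)
uc = sqrt(5.896542)
uc = 2.4283

2.4283


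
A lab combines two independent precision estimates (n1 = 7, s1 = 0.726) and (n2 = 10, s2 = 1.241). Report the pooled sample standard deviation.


s_p = sqrt(((n1-1)*s1^2 + (n2-1)*s2^2) / (n1+n2-2))
numerator = (7-1)*0.726^2 + (10-1)*1.241^2 = 3.162456 + 13.860729 = 17.023185
denominator = 7 + 10 - 2 = 15
s_p^2 = 17.023185 / 15 = 1.134879
s_p = sqrt(1.134879) = 1.0653

1.0653


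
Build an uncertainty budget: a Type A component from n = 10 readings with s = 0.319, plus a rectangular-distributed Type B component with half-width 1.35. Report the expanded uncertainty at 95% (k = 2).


u_A = s / sqrt(n) = 0.319 / sqrt(10) = 0.10087666
u_B = half_width / sqrt(3) = 1.35 / sqrt(3) = 0.77942286
uc = sqrt(u_A^2 + u_B^2) = sqrt(0.10087666^2 + 0.77942286^2) = 0.78592372
U = k * uc = 2 * 0.78592372
U = 1.5718

1.5718


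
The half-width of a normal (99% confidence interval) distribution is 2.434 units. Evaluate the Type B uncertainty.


u_B = half_width / 2.576
u_B = 2.434 / 2.576
u_B = 0.9449

0.9449


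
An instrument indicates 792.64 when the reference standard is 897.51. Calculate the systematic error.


Systematic error = measured - true
= 792.64 - 897.51
= -104.8700

-104.8700


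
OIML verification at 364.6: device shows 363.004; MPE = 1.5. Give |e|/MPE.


e = indication - reference = 363.004 - 364.6 = -1.5960
|e| = 1.5960
ratio = |e| / MPE = 1.5960 / 1.5
ratio = 1.0640

1.0640


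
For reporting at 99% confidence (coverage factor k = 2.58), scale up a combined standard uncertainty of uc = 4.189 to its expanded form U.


U = k * uc
U = 2.58 * 4.189
U = 10.8076

10.8076


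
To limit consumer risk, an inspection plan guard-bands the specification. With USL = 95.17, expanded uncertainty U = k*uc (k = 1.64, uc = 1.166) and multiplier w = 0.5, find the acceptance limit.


U = k * uc = 1.64 * 1.166 = 1.91224
guard band g = w * U = 0.5 * 1.91224 = 0.95612
AL = USL - g = 95.17 - 0.95612
AL = 94.2139

94.2139


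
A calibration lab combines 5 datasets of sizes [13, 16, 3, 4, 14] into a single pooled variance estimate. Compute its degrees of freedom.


nu = sum_i (n_i - 1)
nu = ((13 - 1) + (16 - 1) + (3 - 1) + (4 - 1) + (14 - 1))
nu = 12 + 15 + 2 + 3 + 13
nu = 45

45


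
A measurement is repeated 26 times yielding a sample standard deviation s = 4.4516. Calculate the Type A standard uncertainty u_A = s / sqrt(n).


u_A = s / sqrt(n)
u_A = 4.4516 / sqrt(26)
u_A = 4.4516 / 5.0990195
u_A = 0.8730

0.8730


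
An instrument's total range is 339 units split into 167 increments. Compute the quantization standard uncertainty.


resolution = range / divisions
resolution = 339 / 167 = 2.0299401
u_res = resolution / (2*sqrt(3))
u_res = 2.0299401 / 3.4641016
u_res = 0.5860

0.5860


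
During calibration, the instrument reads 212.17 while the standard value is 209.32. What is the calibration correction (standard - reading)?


Correction = standard - reading
= 209.32 - 212.17
= -2.8500

-2.8500


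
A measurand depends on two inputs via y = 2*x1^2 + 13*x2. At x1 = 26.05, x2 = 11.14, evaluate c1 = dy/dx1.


y = 2*x1^2 + 13*x2
dy/dx1 = 2*2*x1
Evaluate at x1 = 26.05: c1 = 4 * 26.05
c1 = 104.2000

104.2000


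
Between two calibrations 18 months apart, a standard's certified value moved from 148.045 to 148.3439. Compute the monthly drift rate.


rate = (v2 - v1) / months
= (148.3439 - 148.045) / 18
= 0.2989 / 18
= 0.0166

0.0166


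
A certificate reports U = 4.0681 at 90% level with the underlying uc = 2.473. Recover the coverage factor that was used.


k = U / uc
k = 4.0681 / 2.473
k = 1.645

1.645


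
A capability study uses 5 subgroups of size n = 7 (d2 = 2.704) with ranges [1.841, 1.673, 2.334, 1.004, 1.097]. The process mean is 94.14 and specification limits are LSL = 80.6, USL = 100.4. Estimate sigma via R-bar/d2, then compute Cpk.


R_bar = (1.841 + 1.673 + 2.334 + 1.004 + 1.097) / 5 = 1.5898
sigma = R_bar / d2 = 1.5898 / 2.704 = 0.58794379
Cp = (USL - LSL)/(6*sigma) = (100.4 - 80.6)/(6*0.58794379) = 5.6128
Cpu = (100.4 - 94.14)/(3*0.58794379) = 3.5491
Cpl = (94.14 - 80.6)/(3*0.58794379) = 7.6765
Cpk = min(Cpu, Cpl) = 3.5491

3.5491


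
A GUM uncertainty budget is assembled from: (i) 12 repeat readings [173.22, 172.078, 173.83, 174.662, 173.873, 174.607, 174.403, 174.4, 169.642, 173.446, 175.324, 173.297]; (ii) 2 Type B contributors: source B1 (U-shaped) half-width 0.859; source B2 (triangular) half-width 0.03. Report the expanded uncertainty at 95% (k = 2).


mean = (173.22 + 172.078 + 173.83 + 174.662 + 173.873 + 174.607 + 174.403 + 174.4 + 169.642 + 173.446 + 175.324 + 173.297) / 12 = 173.5651667
s = sqrt(sum((x - mean)^2)/(n-1)) = 1.5001188
u_A = s / sqrt(n) = 1.5001188 / sqrt(12) = 0.433047
u_B1 = 0.859 / sqrt(2) = 0.60740473
u_B2 = 0.03 / sqrt(6) = 0.012247449
uc = sqrt(0.433047^2 + 0.60740473^2 + 0.012247449^2) = 0.74606984
U = k * uc = 2 * 0.74606984
U = 1.4921

1.4921


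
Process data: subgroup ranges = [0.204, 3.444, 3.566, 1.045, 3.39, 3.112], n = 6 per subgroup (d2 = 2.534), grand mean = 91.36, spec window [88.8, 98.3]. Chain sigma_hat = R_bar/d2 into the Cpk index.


R_bar = (0.204 + 3.444 + 3.566 + 1.045 + 3.39 + 3.112) / 6 = 2.4601667
sigma = R_bar / d2 = 2.4601667 / 2.534 = 0.97086294
Cp = (USL - LSL)/(6*sigma) = (98.3 - 88.8)/(6*0.97086294) = 1.6309
Cpu = (98.3 - 91.36)/(3*0.97086294) = 2.3828
Cpl = (91.36 - 88.8)/(3*0.97086294) = 0.8789
Cpk = min(Cpu, Cpl) = 0.8789

0.8789


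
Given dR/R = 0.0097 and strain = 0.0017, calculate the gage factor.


GF = (dR/R) / epsilon
= 0.0097 / 0.0017
= 5.7059

5.7059


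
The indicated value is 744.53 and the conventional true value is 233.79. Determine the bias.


Systematic error = measured - true
= 744.53 - 233.79
= 510.7400

510.7400


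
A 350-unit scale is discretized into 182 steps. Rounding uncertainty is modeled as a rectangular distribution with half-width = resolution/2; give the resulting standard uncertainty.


resolution = range / divisions
resolution = 350 / 182 = 1.9230769
u_res = resolution / (2*sqrt(3))
u_res = 1.9230769 / 3.4641016
u_res = 0.5551

0.5551


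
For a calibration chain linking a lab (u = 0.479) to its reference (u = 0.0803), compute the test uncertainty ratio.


TUR = u_lab / u_ref
= 0.479 / 0.0803
= 5.9651

5.9651


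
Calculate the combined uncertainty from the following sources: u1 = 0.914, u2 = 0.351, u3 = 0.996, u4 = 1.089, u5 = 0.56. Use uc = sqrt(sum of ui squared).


uc = sqrt(0.914^2 + 0.351^2 + 0.996^2 + 1.089^2 + 0.56^2)
uc = sqrt(3.450134)
uc = 1.8575

1.8575


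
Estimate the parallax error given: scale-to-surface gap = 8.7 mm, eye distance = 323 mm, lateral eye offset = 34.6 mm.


error = h * offset / d
= 8.7 * 34.6 / 323
= 0.9320

0.9320


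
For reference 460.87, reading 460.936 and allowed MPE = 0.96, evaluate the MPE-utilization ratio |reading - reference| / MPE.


e = indication - reference = 460.936 - 460.87 = 0.0660
|e| = 0.0660
ratio = |e| / MPE = 0.0660 / 0.96
ratio = 0.0688

0.0688


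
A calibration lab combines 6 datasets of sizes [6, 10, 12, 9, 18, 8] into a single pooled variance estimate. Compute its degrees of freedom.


nu = sum_i (n_i - 1)
nu = ((6 - 1) + (10 - 1) + (12 - 1) + (9 - 1) + (18 - 1) + (8 - 1))
nu = 5 + 9 + 11 + 8 + 17 + 7
nu = 57

57


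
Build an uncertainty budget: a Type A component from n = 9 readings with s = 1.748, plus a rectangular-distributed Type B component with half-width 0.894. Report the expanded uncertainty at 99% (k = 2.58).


u_A = s / sqrt(n) = 1.748 / sqrt(9) = 0.58266667
u_B = half_width / sqrt(3) = 0.894 / sqrt(3) = 0.51615114
uc = sqrt(u_A^2 + u_B^2) = sqrt(0.58266667^2 + 0.51615114^2) = 0.77840378
U = k * uc = 2.58 * 0.77840378
U = 2.0083

2.0083


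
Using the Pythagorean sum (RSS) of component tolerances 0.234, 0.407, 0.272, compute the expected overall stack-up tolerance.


RSS = sqrt(0.234^2 + 0.407^2 + 0.272^2)
= sqrt(0.294389)
= 0.5426

0.5426


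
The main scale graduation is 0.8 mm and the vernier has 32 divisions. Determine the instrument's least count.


LC = MSD / n_div
= 0.8 / 32
= 0.0250

0.0250


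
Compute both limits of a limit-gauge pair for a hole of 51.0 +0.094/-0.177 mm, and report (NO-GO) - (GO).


GO = nominal - lower_tol (smallest hole = maximum material condition)
GO = 51.0 - 0.177 = 50.823
NO-GO = nominal + upper_tol (largest hole = least material condition)
NO-GO = 51.0 + 0.094 = 51.094
spread = NO-GO - GO = 51.094 - 50.823 = 0.2710

0.2710


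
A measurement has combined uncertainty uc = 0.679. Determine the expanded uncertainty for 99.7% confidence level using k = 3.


U = k * uc
U = 3 * 0.679
U = 2.0370

2.0370


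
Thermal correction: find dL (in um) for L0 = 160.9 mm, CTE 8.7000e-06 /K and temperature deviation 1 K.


dL = L * alpha * dT
= 160.9 * 8.7000e-06 * 1
= 0.0013998 mm
dL_um = 0.0013998 * 1000 = 1.3998 um

1.3998


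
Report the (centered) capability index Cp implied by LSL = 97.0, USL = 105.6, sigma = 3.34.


Cp = (USL - LSL) / (6 * sigma)
= (105.6 - 97.0) / (6 * 3.34)
= 8.6000 / 20.0400
= 0.4291

0.4291


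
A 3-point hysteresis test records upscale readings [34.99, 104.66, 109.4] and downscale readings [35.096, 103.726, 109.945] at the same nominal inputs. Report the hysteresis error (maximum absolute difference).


|34.99 - 35.096| = 0.1060
|104.66 - 103.726| = 0.9340
|109.4 - 109.945| = 0.5450
hysteresis = max(diffs) = 0.9340

0.9340


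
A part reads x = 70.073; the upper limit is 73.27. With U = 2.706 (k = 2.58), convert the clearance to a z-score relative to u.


u = U / k = 2.706 / 2.58 = 1.0488372
margin = |USL - x| = |73.27 - 70.073| = 3.197
z = margin / u = 3.197 / 1.0488372
z = 3.0481

3.0481


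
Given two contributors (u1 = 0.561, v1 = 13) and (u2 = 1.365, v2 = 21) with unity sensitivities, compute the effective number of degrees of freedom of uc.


uc = sqrt(u1^2 + u2^2) = sqrt(0.561^2 + 1.365^2) = 1.4757866
v_eff = uc^4 / (u1^4/v1 + u2^4/v2)
= 1.4757866^4 / (0.561^4/13 + 1.365^4/21)
= 4.7434492 / 0.17293382
v_eff = 27.4293

27.4293


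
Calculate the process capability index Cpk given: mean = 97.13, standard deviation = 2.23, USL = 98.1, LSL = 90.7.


Cpu = (USL - mean) / (3*sigma) = (98.1 - 97.13) / (3*2.23) = 0.1450
Cpl = (mean - LSL) / (3*sigma) = (97.13 - 90.7) / (3*2.23) = 0.9611
Cpk = min(Cpu, Cpl) = 0.1450

0.1450


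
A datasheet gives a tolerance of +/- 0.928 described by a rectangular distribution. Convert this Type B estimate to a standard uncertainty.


u_B = half_width / sqrt(3)
u_B = 0.928 / 1.7320508
u_B = 0.5358

0.5358


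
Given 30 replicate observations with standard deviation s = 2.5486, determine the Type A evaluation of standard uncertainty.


u_A = s / sqrt(n)
u_A = 2.5486 / sqrt(30)
u_A = 2.5486 / 5.4772256
u_A = 0.4653

0.4653


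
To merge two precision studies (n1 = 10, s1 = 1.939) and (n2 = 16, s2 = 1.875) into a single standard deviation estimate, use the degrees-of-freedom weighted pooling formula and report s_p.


s_p = sqrt(((n1-1)*s1^2 + (n2-1)*s2^2) / (n1+n2-2))
numerator = (10-1)*1.939^2 + (16-1)*1.875^2 = 33.837489 + 52.734375 = 86.571864
denominator = 10 + 16 - 2 = 24
s_p^2 = 86.571864 / 24 = 3.607161
s_p = sqrt(3.607161) = 1.8993

1.8993


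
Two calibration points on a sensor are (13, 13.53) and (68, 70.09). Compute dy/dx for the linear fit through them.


slope = (y2 - y1) / (x2 - x1)
= (70.09 - 13.53) / (68 - 13)
= 56.5600 / 55
= 1.0284

1.0284


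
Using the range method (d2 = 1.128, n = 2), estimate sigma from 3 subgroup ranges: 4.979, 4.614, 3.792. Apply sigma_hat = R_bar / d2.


R_bar = (4.979 + 4.614 + 3.792) / 3
R_bar = 13.385 / 3 = 4.4616667
sigma_hat = R_bar / d2 = 4.4616667 / 1.128 = 3.9554

3.9554


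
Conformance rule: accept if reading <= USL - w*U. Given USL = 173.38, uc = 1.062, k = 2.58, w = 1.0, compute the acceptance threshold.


U = k * uc = 2.58 * 1.062 = 2.73996
guard band g = w * U = 1.0 * 2.73996 = 2.73996
AL = USL - g = 173.38 - 2.73996
AL = 170.6400

170.6400


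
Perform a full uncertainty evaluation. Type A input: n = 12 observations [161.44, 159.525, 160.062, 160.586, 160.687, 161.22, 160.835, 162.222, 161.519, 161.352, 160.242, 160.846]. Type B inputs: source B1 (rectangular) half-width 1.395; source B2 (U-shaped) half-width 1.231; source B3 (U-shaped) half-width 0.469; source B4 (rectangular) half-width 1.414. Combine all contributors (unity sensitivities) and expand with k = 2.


mean = (161.44 + 159.525 + 160.062 + 160.586 + 160.687 + 161.22 + 160.835 + 162.222 + 161.519 + 161.352 + 160.242 + 160.846) / 12 = 160.878
s = sqrt(sum((x - mean)^2)/(n-1)) = 0.73238589
u_A = s / sqrt(n) = 0.73238589 / sqrt(12) = 0.2114216
u_B1 = 1.395 / sqrt(3) = 0.80540363
u_B2 = 1.231 / sqrt(2) = 0.87044845
u_B3 = 0.469 / sqrt(2) = 0.33163308
u_B4 = 1.414 / sqrt(3) = 0.81637328
uc = sqrt(0.2114216^2 + 0.80540363^2 + 0.87044845^2 + 0.33163308^2 + 0.81637328^2) = 1.4924813
U = k * uc = 2 * 1.4924813
U = 2.9850

2.9850


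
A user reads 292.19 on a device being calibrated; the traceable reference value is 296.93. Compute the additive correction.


Correction = standard - reading
= 296.93 - 292.19
= 4.7400

4.7400


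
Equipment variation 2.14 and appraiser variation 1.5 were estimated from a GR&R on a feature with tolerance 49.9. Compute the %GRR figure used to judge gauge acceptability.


GRR = sqrt(EV^2 + AV^2) = sqrt(2.14^2 + 1.5^2) = 2.6133503
%GRR = GRR / tol * 100 = 2.6133503 / 49.9 * 100
%GRR = 5.2372

5.2372


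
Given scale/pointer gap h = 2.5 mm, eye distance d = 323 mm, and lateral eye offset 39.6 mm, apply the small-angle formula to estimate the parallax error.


error = h * offset / d
= 2.5 * 39.6 / 323
= 0.3065

0.3065


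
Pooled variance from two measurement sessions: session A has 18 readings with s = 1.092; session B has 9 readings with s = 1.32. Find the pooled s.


s_p = sqrt(((n1-1)*s1^2 + (n2-1)*s2^2) / (n1+n2-2))
numerator = (18-1)*1.092^2 + (9-1)*1.32^2 = 20.271888 + 13.9392 = 34.211088
denominator = 18 + 9 - 2 = 25
s_p^2 = 34.211088 / 25 = 1.3684435
s_p = sqrt(1.3684435) = 1.1698

1.1698


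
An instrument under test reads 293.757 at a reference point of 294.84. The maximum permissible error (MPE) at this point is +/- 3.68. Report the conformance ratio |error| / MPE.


e = indication - reference = 293.757 - 294.84 = -1.0830
|e| = 1.0830
ratio = |e| / MPE = 1.0830 / 3.68
ratio = 0.2943

0.2943


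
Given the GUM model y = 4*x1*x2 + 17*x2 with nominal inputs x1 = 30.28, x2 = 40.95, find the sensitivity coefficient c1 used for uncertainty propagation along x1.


y = 4*x1*x2 + 17*x2
dy/dx1 = 4*x2
Evaluate at x2 = 40.95: c1 = 4 * 40.95
c1 = 163.8000

163.8000


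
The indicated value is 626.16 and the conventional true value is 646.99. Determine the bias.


Systematic error = measured - true
= 626.16 - 646.99
= -20.8300

-20.8300


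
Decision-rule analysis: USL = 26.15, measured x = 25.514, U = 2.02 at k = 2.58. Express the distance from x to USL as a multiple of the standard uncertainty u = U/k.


u = U / k = 2.02 / 2.58 = 0.78294574
margin = |USL - x| = |26.15 - 25.514| = 0.636
z = margin / u = 0.636 / 0.78294574
z = 0.8123

0.8123


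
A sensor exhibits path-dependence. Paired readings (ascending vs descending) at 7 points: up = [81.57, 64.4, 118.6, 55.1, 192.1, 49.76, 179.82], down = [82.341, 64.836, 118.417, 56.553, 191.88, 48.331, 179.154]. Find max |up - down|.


|81.57 - 82.341| = 0.7710
|64.4 - 64.836| = 0.4360
|118.6 - 118.417| = 0.1830
|55.1 - 56.553| = 1.4530
|192.1 - 191.88| = 0.2200
|49.76 - 48.331| = 1.4290
|179.82 - 179.154| = 0.6660
hysteresis = max(diffs) = 1.4530

1.4530


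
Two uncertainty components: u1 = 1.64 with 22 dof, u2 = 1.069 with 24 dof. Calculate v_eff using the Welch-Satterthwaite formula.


uc = sqrt(u1^2 + u2^2) = sqrt(1.64^2 + 1.069^2) = 1.9576417
v_eff = uc^4 / (u1^4/v1 + u2^4/v2)
= 1.9576417^4 / (1.64^4/22 + 1.069^4/24)
= 14.686991 / 0.38322844
v_eff = 38.3244

38.3244


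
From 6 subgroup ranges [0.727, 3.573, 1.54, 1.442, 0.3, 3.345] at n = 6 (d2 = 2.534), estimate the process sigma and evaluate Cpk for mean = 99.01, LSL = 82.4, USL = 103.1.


R_bar = (0.727 + 3.573 + 1.54 + 1.442 + 0.3 + 3.345) / 6 = 1.8211667
sigma = R_bar / d2 = 1.8211667 / 2.534 = 0.71869246
Cp = (USL - LSL)/(6*sigma) = (103.1 - 82.4)/(6*0.71869246) = 4.8004
Cpu = (103.1 - 99.01)/(3*0.71869246) = 1.8970
Cpl = (99.01 - 82.4)/(3*0.71869246) = 7.7038
Cpk = min(Cpu, Cpl) = 1.8970

1.8970


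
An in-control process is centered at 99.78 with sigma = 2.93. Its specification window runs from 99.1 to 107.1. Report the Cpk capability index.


Cpu = (USL - mean) / (3*sigma) = (107.1 - 99.78) / (3*2.93) = 0.8328
Cpl = (mean - LSL) / (3*sigma) = (99.78 - 99.1) / (3*2.93) = 0.0774
Cpk = min(Cpu, Cpl) = 0.0774

0.0774


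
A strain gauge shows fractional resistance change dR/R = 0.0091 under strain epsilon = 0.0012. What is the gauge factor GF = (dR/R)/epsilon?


GF = (dR/R) / epsilon
= 0.0091 / 0.0012
= 7.5833

7.5833


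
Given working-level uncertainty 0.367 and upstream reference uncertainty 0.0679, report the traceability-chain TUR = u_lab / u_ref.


TUR = u_lab / u_ref
= 0.367 / 0.0679
= 5.4050

5.4050


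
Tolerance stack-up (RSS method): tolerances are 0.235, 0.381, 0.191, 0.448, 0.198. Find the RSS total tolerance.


RSS = sqrt(0.235^2 + 0.381^2 + 0.191^2 + 0.448^2 + 0.198^2)
= sqrt(0.476775)
= 0.6905

0.6905


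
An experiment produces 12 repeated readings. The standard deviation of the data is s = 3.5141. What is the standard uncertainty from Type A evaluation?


u_A = s / sqrt(n)
u_A = 3.5141 / sqrt(12)
u_A = 3.5141 / 3.4641016
u_A = 1.0144

1.0144
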